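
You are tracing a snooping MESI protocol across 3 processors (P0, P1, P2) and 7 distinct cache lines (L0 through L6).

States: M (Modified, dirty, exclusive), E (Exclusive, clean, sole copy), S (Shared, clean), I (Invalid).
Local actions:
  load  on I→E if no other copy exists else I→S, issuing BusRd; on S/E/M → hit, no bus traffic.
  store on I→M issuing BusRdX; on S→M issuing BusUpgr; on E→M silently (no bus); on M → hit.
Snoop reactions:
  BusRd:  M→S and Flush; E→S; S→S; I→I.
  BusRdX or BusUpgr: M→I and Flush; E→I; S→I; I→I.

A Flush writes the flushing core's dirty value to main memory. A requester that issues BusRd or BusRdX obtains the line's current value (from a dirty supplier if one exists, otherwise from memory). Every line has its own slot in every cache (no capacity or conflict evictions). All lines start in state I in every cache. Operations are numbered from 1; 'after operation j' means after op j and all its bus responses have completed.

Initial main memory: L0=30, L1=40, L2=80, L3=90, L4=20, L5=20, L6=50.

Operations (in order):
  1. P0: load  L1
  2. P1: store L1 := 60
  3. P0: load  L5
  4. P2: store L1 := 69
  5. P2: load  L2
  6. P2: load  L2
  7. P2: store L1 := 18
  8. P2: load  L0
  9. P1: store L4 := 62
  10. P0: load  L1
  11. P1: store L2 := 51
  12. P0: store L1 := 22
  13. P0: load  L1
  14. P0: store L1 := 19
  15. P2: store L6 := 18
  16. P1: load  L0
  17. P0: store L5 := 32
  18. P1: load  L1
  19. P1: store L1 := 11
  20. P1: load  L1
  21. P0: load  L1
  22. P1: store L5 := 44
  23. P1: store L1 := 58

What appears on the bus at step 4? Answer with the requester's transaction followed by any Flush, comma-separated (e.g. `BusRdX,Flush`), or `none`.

bus = BusRdX,Flush

step 1: P0: load  L1  ⟶  EII  (L1)  txn=BusRd  M[L1]=40
step 2: P1: store L1 := 60  ⟶  IMI  (L1)  txn=BusRdX  M[L1]=40
step 3: P0: load  L5  ⟶  EII  (L5)  txn=BusRd  M[L5]=20
step 4: P2: store L1 := 69  ⟶  IIM  (L1)  txn=BusRdX+Flush  M[L1]=60
step 5: P2: load  L2  ⟶  IIE  (L2)  txn=BusRd  M[L2]=80
step 6: P2: load  L2  ⟶  IIE  (L2)  txn=∅  M[L2]=80
step 7: P2: store L1 := 18  ⟶  IIM  (L1)  txn=∅  M[L1]=60
step 8: P2: load  L0  ⟶  IIE  (L0)  txn=BusRd  M[L0]=30
step 9: P1: store L4 := 62  ⟶  IMI  (L4)  txn=BusRdX  M[L4]=20
step 10: P0: load  L1  ⟶  SIS  (L1)  txn=BusRd+Flush  M[L1]=18
step 11: P1: store L2 := 51  ⟶  IMI  (L2)  txn=BusRdX  M[L2]=80
step 12: P0: store L1 := 22  ⟶  MII  (L1)  txn=BusUpgr  M[L1]=18
step 13: P0: load  L1  ⟶  MII  (L1)  txn=∅  M[L1]=18
step 14: P0: store L1 := 19  ⟶  MII  (L1)  txn=∅  M[L1]=18
step 15: P2: store L6 := 18  ⟶  IIM  (L6)  txn=BusRdX  M[L6]=50
step 16: P1: load  L0  ⟶  ISS  (L0)  txn=BusRd  M[L0]=30
step 17: P0: store L5 := 32  ⟶  MII  (L5)  txn=∅  M[L5]=20
step 18: P1: load  L1  ⟶  SSI  (L1)  txn=BusRd+Flush  M[L1]=19
step 19: P1: store L1 := 11  ⟶  IMI  (L1)  txn=BusUpgr  M[L1]=19
step 20: P1: load  L1  ⟶  IMI  (L1)  txn=∅  M[L1]=19
step 21: P0: load  L1  ⟶  SSI  (L1)  txn=BusRd+Flush  M[L1]=11
step 22: P1: store L5 := 44  ⟶  IMI  (L5)  txn=BusRdX+Flush  M[L5]=32
step 23: P1: store L1 := 58  ⟶  IMI  (L1)  txn=BusUpgr  M[L1]=11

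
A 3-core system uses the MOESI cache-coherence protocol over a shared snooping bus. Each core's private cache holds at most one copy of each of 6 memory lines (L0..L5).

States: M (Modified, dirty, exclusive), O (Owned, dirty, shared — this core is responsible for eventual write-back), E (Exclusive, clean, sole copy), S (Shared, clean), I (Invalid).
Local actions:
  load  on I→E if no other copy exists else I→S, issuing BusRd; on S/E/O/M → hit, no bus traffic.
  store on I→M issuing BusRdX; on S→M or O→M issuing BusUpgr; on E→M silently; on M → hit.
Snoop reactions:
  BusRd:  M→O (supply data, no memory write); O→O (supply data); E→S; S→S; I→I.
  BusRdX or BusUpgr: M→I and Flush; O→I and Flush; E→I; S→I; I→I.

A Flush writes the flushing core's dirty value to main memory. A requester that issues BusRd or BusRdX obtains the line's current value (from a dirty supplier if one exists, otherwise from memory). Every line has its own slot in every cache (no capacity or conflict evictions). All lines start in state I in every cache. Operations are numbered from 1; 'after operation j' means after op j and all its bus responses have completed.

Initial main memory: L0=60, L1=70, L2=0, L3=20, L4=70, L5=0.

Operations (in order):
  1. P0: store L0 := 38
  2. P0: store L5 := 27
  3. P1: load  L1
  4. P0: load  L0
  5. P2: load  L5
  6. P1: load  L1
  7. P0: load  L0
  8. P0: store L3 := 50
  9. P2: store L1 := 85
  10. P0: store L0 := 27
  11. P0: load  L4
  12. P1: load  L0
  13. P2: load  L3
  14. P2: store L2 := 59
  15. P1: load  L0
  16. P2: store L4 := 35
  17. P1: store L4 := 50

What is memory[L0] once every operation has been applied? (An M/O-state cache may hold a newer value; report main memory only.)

memory[L0] = 60

1. P0: store L0 := 38  bus=[BusRdX]  L0: P0=M P1=I P2=I  mem[L0]=60
2. P0: store L5 := 27  bus=[BusRdX]  L5: P0=M P1=I P2=I  mem[L5]=0
3. P1: load  L1  bus=[BusRd]  L1: P0=I P1=E P2=I  mem[L1]=70
4. P0: load  L0  bus=[-]  L0: P0=M P1=I P2=I  mem[L0]=60
5. P2: load  L5  bus=[BusRd]  L5: P0=O P1=I P2=S  mem[L5]=0
6. P1: load  L1  bus=[-]  L1: P0=I P1=E P2=I  mem[L1]=70
7. P0: load  L0  bus=[-]  L0: P0=M P1=I P2=I  mem[L0]=60
8. P0: store L3 := 50  bus=[BusRdX]  L3: P0=M P1=I P2=I  mem[L3]=20
9. P2: store L1 := 85  bus=[BusRdX]  L1: P0=I P1=I P2=M  mem[L1]=70
10. P0: store L0 := 27  bus=[-]  L0: P0=M P1=I P2=I  mem[L0]=60
11. P0: load  L4  bus=[BusRd]  L4: P0=E P1=I P2=I  mem[L4]=70
12. P1: load  L0  bus=[BusRd]  L0: P0=O P1=S P2=I  mem[L0]=60
13. P2: load  L3  bus=[BusRd]  L3: P0=O P1=I P2=S  mem[L3]=20
14. P2: store L2 := 59  bus=[BusRdX]  L2: P0=I P1=I P2=M  mem[L2]=0
15. P1: load  L0  bus=[-]  L0: P0=O P1=S P2=I  mem[L0]=60
16. P2: store L4 := 35  bus=[BusRdX]  L4: P0=I P1=I P2=M  mem[L4]=70
17. P1: store L4 := 50  bus=[BusRdX,Flush]  L4: P0=I P1=M P2=I  mem[L4]=35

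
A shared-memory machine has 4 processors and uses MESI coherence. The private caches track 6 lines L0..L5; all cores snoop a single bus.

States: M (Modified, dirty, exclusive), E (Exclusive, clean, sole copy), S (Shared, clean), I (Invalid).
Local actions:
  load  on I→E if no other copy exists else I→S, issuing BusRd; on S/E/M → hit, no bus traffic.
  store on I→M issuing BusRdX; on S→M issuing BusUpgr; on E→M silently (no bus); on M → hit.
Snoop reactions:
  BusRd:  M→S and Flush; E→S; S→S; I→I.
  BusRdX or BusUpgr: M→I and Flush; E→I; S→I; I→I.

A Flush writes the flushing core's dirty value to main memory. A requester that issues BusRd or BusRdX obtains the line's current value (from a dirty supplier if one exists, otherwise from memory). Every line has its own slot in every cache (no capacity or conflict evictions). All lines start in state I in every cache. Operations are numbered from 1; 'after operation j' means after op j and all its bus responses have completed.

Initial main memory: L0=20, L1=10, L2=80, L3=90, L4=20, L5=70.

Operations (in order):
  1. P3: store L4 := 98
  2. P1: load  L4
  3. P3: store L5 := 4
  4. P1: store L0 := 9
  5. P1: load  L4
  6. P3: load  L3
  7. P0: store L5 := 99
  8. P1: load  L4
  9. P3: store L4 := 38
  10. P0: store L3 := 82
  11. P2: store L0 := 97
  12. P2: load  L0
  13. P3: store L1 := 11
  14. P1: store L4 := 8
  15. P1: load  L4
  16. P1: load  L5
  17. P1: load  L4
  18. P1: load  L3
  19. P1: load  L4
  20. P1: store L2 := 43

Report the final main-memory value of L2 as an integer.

1. P3: store L4 := 98  bus=[BusRdX]  L4: P0=I P1=I P2=I P3=M  mem[L4]=20
2. P1: load  L4  bus=[BusRd,Flush]  L4: P0=I P1=S P2=I P3=S  mem[L4]=98
3. P3: store L5 := 4  bus=[BusRdX]  L5: P0=I P1=I P2=I P3=M  mem[L5]=70
4. P1: store L0 := 9  bus=[BusRdX]  L0: P0=I P1=M P2=I P3=I  mem[L0]=20
5. P1: load  L4  bus=[-]  L4: P0=I P1=S P2=I P3=S  mem[L4]=98
6. P3: load  L3  bus=[BusRd]  L3: P0=I P1=I P2=I P3=E  mem[L3]=90
7. P0: store L5 := 99  bus=[BusRdX,Flush]  L5: P0=M P1=I P2=I P3=I  mem[L5]=4
8. P1: load  L4  bus=[-]  L4: P0=I P1=S P2=I P3=S  mem[L4]=98
9. P3: store L4 := 38  bus=[BusUpgr]  L4: P0=I P1=I P2=I P3=M  mem[L4]=98
10. P0: store L3 := 82  bus=[BusRdX]  L3: P0=M P1=I P2=I P3=I  mem[L3]=90
11. P2: store L0 := 97  bus=[BusRdX,Flush]  L0: P0=I P1=I P2=M P3=I  mem[L0]=9
12. P2: load  L0  bus=[-]  L0: P0=I P1=I P2=M P3=I  mem[L0]=9
13. P3: store L1 := 11  bus=[BusRdX]  L1: P0=I P1=I P2=I P3=M  mem[L1]=10
14. P1: store L4 := 8  bus=[BusRdX,Flush]  L4: P0=I P1=M P2=I P3=I  mem[L4]=38
15. P1: load  L4  bus=[-]  L4: P0=I P1=M P2=I P3=I  mem[L4]=38
16. P1: load  L5  bus=[BusRd,Flush]  L5: P0=S P1=S P2=I P3=I  mem[L5]=99
17. P1: load  L4  bus=[-]  L4: P0=I P1=M P2=I P3=I  mem[L4]=38
18. P1: load  L3  bus=[BusRd,Flush]  L3: P0=S P1=S P2=I P3=I  mem[L3]=82
19. P1: load  L4  bus=[-]  L4: P0=I P1=M P2=I P3=I  mem[L4]=38
20. P1: store L2 := 43  bus=[BusRdX]  L2: P0=I P1=M P2=I P3=I  mem[L2]=80

memory[L2] = 80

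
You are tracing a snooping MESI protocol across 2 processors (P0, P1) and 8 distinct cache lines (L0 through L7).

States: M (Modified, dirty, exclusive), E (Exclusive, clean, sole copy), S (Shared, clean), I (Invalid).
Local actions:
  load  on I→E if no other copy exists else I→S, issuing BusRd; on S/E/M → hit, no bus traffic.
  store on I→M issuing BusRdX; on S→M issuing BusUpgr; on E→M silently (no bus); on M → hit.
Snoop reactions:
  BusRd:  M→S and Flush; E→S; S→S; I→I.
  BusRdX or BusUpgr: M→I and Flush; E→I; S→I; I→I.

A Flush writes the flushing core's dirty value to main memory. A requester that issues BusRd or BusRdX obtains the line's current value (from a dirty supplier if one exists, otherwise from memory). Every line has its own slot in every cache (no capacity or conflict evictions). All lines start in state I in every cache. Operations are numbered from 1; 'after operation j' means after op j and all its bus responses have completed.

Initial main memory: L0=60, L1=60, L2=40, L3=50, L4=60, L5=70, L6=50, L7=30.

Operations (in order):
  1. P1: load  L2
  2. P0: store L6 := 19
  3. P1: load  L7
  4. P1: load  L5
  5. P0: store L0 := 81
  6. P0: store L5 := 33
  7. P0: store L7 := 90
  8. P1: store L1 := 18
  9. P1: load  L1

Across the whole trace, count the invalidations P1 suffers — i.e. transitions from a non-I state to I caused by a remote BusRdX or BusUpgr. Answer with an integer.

invalidations = 2

1. P1: load  L2  bus=[BusRd]  L2: P0=I P1=E  mem[L2]=40
2. P0: store L6 := 19  bus=[BusRdX]  L6: P0=M P1=I  mem[L6]=50
3. P1: load  L7  bus=[BusRd]  L7: P0=I P1=E  mem[L7]=30
4. P1: load  L5  bus=[BusRd]  L5: P0=I P1=E  mem[L5]=70
5. P0: store L0 := 81  bus=[BusRdX]  L0: P0=M P1=I  mem[L0]=60
6. P0: store L5 := 33  bus=[BusRdX]  L5: P0=M P1=I  mem[L5]=70
7. P0: store L7 := 90  bus=[BusRdX]  L7: P0=M P1=I  mem[L7]=30
8. P1: store L1 := 18  bus=[BusRdX]  L1: P0=I P1=M  mem[L1]=60
9. P1: load  L1  bus=[-]  L1: P0=I P1=M  mem[L1]=60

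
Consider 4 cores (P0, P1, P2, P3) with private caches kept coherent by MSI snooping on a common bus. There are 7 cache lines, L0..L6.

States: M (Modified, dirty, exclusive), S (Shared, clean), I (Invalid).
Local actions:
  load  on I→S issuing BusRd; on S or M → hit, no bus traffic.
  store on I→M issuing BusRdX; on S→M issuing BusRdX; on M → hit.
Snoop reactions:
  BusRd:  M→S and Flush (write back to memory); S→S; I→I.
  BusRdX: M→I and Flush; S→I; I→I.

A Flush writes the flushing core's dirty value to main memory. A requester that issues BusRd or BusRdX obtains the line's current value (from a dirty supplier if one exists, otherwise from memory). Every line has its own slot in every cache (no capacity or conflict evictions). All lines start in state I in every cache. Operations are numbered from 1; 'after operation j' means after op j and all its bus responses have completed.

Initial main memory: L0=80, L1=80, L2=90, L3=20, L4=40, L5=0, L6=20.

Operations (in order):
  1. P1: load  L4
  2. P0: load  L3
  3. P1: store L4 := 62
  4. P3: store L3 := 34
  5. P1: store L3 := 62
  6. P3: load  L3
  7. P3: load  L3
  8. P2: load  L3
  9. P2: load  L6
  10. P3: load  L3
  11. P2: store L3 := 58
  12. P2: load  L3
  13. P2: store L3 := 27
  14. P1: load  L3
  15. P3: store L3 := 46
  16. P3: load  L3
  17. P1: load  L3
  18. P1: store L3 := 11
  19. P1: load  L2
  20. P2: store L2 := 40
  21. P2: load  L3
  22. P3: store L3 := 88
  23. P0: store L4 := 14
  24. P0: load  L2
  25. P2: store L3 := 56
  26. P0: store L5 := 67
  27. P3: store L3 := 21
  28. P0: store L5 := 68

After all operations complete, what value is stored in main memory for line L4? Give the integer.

memory[L4] = 62

1. P1: load  L4  bus=[BusRd]  L4: P0=I P1=S P2=I P3=I  mem[L4]=40
2. P0: load  L3  bus=[BusRd]  L3: P0=S P1=I P2=I P3=I  mem[L3]=20
3. P1: store L4 := 62  bus=[BusRdX]  L4: P0=I P1=M P2=I P3=I  mem[L4]=40
4. P3: store L3 := 34  bus=[BusRdX]  L3: P0=I P1=I P2=I P3=M  mem[L3]=20
5. P1: store L3 := 62  bus=[BusRdX,Flush]  L3: P0=I P1=M P2=I P3=I  mem[L3]=34
6. P3: load  L3  bus=[BusRd,Flush]  L3: P0=I P1=S P2=I P3=S  mem[L3]=62
7. P3: load  L3  bus=[-]  L3: P0=I P1=S P2=I P3=S  mem[L3]=62
8. P2: load  L3  bus=[BusRd]  L3: P0=I P1=S P2=S P3=S  mem[L3]=62
9. P2: load  L6  bus=[BusRd]  L6: P0=I P1=I P2=S P3=I  mem[L6]=20
10. P3: load  L3  bus=[-]  L3: P0=I P1=S P2=S P3=S  mem[L3]=62
11. P2: store L3 := 58  bus=[BusRdX]  L3: P0=I P1=I P2=M P3=I  mem[L3]=62
12. P2: load  L3  bus=[-]  L3: P0=I P1=I P2=M P3=I  mem[L3]=62
13. P2: store L3 := 27  bus=[-]  L3: P0=I P1=I P2=M P3=I  mem[L3]=62
14. P1: load  L3  bus=[BusRd,Flush]  L3: P0=I P1=S P2=S P3=I  mem[L3]=27
15. P3: store L3 := 46  bus=[BusRdX]  L3: P0=I P1=I P2=I P3=M  mem[L3]=27
16. P3: load  L3  bus=[-]  L3: P0=I P1=I P2=I P3=M  mem[L3]=27
17. P1: load  L3  bus=[BusRd,Flush]  L3: P0=I P1=S P2=I P3=S  mem[L3]=46
18. P1: store L3 := 11  bus=[BusRdX]  L3: P0=I P1=M P2=I P3=I  mem[L3]=46
19. P1: load  L2  bus=[BusRd]  L2: P0=I P1=S P2=I P3=I  mem[L2]=90
20. P2: store L2 := 40  bus=[BusRdX]  L2: P0=I P1=I P2=M P3=I  mem[L2]=90
21. P2: load  L3  bus=[BusRd,Flush]  L3: P0=I P1=S P2=S P3=I  mem[L3]=11
22. P3: store L3 := 88  bus=[BusRdX]  L3: P0=I P1=I P2=I P3=M  mem[L3]=11
23. P0: store L4 := 14  bus=[BusRdX,Flush]  L4: P0=M P1=I P2=I P3=I  mem[L4]=62
24. P0: load  L2  bus=[BusRd,Flush]  L2: P0=S P1=I P2=S P3=I  mem[L2]=40
25. P2: store L3 := 56  bus=[BusRdX,Flush]  L3: P0=I P1=I P2=M P3=I  mem[L3]=88
26. P0: store L5 := 67  bus=[BusRdX]  L5: P0=M P1=I P2=I P3=I  mem[L5]=0
27. P3: store L3 := 21  bus=[BusRdX,Flush]  L3: P0=I P1=I P2=I P3=M  mem[L3]=56
28. P0: store L5 := 68  bus=[-]  L5: P0=M P1=I P2=I P3=I  mem[L5]=0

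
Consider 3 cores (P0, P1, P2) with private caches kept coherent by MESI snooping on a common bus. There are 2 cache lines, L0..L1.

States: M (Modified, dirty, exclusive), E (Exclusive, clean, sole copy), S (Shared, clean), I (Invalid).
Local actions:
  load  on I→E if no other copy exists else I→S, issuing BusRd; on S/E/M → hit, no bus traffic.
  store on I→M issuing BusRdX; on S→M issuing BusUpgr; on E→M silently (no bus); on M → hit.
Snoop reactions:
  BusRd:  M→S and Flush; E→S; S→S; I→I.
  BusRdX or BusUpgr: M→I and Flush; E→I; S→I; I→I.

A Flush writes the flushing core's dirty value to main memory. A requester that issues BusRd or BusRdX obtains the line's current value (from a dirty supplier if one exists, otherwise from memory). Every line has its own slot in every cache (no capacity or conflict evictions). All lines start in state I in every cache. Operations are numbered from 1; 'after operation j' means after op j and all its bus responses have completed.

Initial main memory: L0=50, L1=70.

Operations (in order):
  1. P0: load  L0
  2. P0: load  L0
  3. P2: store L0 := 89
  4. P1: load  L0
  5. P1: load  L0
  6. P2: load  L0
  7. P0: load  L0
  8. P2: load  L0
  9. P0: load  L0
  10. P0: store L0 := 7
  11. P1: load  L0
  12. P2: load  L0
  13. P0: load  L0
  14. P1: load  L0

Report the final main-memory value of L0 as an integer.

memory[L0] = 7

1. P0: load  L0  bus=[BusRd]  L0: P0=E P1=I P2=I  mem[L0]=50
2. P0: load  L0  bus=[-]  L0: P0=E P1=I P2=I  mem[L0]=50
3. P2: store L0 := 89  bus=[BusRdX]  L0: P0=I P1=I P2=M  mem[L0]=50
4. P1: load  L0  bus=[BusRd,Flush]  L0: P0=I P1=S P2=S  mem[L0]=89
5. P1: load  L0  bus=[-]  L0: P0=I P1=S P2=S  mem[L0]=89
6. P2: load  L0  bus=[-]  L0: P0=I P1=S P2=S  mem[L0]=89
7. P0: load  L0  bus=[BusRd]  L0: P0=S P1=S P2=S  mem[L0]=89
8. P2: load  L0  bus=[-]  L0: P0=S P1=S P2=S  mem[L0]=89
9. P0: load  L0  bus=[-]  L0: P0=S P1=S P2=S  mem[L0]=89
10. P0: store L0 := 7  bus=[BusUpgr]  L0: P0=M P1=I P2=I  mem[L0]=89
11. P1: load  L0  bus=[BusRd,Flush]  L0: P0=S P1=S P2=I  mem[L0]=7
12. P2: load  L0  bus=[BusRd]  L0: P0=S P1=S P2=S  mem[L0]=7
13. P0: load  L0  bus=[-]  L0: P0=S P1=S P2=S  mem[L0]=7
14. P1: load  L0  bus=[-]  L0: P0=S P1=S P2=S  mem[L0]=7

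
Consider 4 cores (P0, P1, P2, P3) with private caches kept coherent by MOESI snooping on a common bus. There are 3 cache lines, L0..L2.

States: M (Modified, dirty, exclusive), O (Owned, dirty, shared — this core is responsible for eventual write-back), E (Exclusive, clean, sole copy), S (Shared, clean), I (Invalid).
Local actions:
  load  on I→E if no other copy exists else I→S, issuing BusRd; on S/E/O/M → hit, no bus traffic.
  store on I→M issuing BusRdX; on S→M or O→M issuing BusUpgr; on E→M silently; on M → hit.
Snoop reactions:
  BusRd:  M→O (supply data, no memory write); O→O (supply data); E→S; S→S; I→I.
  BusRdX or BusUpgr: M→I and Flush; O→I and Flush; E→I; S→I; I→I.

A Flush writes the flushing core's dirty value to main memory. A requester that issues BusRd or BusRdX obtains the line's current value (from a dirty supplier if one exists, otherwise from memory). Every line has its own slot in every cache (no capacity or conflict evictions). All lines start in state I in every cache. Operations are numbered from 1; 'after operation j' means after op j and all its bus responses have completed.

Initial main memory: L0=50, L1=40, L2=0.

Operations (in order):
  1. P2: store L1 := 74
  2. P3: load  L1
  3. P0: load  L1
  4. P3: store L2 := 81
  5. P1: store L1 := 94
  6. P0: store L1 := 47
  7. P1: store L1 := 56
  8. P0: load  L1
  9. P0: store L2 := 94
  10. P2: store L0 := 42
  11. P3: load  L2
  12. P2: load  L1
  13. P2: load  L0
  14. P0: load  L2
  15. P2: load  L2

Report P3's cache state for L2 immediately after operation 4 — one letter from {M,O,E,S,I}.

step 1: P2: store L1 := 74  ⟶  IIMI  (L1)  txn=BusRdX  M[L1]=40
step 2: P3: load  L1  ⟶  IIOS  (L1)  txn=BusRd  M[L1]=40
step 3: P0: load  L1  ⟶  SIOS  (L1)  txn=BusRd  M[L1]=40
step 4: P3: store L2 := 81  ⟶  IIIM  (L2)  txn=BusRdX  M[L2]=0
step 5: P1: store L1 := 94  ⟶  IMII  (L1)  txn=BusRdX+Flush  M[L1]=74
step 6: P0: store L1 := 47  ⟶  MIII  (L1)  txn=BusRdX+Flush  M[L1]=94
step 7: P1: store L1 := 56  ⟶  IMII  (L1)  txn=BusRdX+Flush  M[L1]=47
step 8: P0: load  L1  ⟶  SOII  (L1)  txn=BusRd  M[L1]=47
step 9: P0: store L2 := 94  ⟶  MIII  (L2)  txn=BusRdX+Flush  M[L2]=81
step 10: P2: store L0 := 42  ⟶  IIMI  (L0)  txn=BusRdX  M[L0]=50
step 11: P3: load  L2  ⟶  OIIS  (L2)  txn=BusRd  M[L2]=81
step 12: P2: load  L1  ⟶  SOSI  (L1)  txn=BusRd  M[L1]=47
step 13: P2: load  L0  ⟶  IIMI  (L0)  txn=∅  M[L0]=50
step 14: P0: load  L2  ⟶  OIIS  (L2)  txn=∅  M[L2]=81
step 15: P2: load  L2  ⟶  OISS  (L2)  txn=BusRd  M[L2]=81

state = M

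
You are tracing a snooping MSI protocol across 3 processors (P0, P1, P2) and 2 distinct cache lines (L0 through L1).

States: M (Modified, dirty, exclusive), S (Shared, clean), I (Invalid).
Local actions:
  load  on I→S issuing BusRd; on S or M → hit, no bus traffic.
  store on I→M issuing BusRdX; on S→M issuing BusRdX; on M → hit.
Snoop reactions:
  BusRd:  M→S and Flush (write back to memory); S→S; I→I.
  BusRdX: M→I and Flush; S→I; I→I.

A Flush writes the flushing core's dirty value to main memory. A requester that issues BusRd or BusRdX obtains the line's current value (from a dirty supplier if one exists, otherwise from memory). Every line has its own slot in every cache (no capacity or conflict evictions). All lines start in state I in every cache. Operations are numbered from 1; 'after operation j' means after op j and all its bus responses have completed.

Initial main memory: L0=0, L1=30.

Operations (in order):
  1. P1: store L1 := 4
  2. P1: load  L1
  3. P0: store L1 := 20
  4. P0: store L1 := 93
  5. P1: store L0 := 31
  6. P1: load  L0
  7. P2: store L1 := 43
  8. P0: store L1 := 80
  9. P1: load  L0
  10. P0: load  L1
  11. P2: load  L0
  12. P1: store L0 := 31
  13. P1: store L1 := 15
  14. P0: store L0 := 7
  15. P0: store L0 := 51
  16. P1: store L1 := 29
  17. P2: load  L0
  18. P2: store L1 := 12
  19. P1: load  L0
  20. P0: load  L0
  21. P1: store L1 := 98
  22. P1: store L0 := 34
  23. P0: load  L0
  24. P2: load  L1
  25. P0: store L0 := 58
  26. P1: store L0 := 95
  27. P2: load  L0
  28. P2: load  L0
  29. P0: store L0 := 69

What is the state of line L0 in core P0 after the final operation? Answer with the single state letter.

state = M

  op1 P1: store L1 := 4 → I/M/I on L1; bus BusRdX; mem=30
  op2 P1: load  L1 → I/M/I on L1; bus (none); mem=30
  op3 P0: store L1 := 20 → M/I/I on L1; bus BusRdX Flush; mem=4
  op4 P0: store L1 := 93 → M/I/I on L1; bus (none); mem=4
  op5 P1: store L0 := 31 → I/M/I on L0; bus BusRdX; mem=0
  op6 P1: load  L0 → I/M/I on L0; bus (none); mem=0
  op7 P2: store L1 := 43 → I/I/M on L1; bus BusRdX Flush; mem=93
  op8 P0: store L1 := 80 → M/I/I on L1; bus BusRdX Flush; mem=43
  op9 P1: load  L0 → I/M/I on L0; bus (none); mem=0
  op10 P0: load  L1 → M/I/I on L1; bus (none); mem=43
  op11 P2: load  L0 → I/S/S on L0; bus BusRd Flush; mem=31
  op12 P1: store L0 := 31 → I/M/I on L0; bus BusRdX; mem=31
  op13 P1: store L1 := 15 → I/M/I on L1; bus BusRdX Flush; mem=80
  op14 P0: store L0 := 7 → M/I/I on L0; bus BusRdX Flush; mem=31
  op15 P0: store L0 := 51 → M/I/I on L0; bus (none); mem=31
  op16 P1: store L1 := 29 → I/M/I on L1; bus (none); mem=80
  op17 P2: load  L0 → S/I/S on L0; bus BusRd Flush; mem=51
  op18 P2: store L1 := 12 → I/I/M on L1; bus BusRdX Flush; mem=29
  op19 P1: load  L0 → S/S/S on L0; bus BusRd; mem=51
  op20 P0: load  L0 → S/S/S on L0; bus (none); mem=51
  op21 P1: store L1 := 98 → I/M/I on L1; bus BusRdX Flush; mem=12
  op22 P1: store L0 := 34 → I/M/I on L0; bus BusRdX; mem=51
  op23 P0: load  L0 → S/S/I on L0; bus BusRd Flush; mem=34
  op24 P2: load  L1 → I/S/S on L1; bus BusRd Flush; mem=98
  op25 P0: store L0 := 58 → M/I/I on L0; bus BusRdX; mem=34
  op26 P1: store L0 := 95 → I/M/I on L0; bus BusRdX Flush; mem=58
  op27 P2: load  L0 → I/S/S on L0; bus BusRd Flush; mem=95
  op28 P2: load  L0 → I/S/S on L0; bus (none); mem=95
  op29 P0: store L0 := 69 → M/I/I on L0; bus BusRdX; mem=95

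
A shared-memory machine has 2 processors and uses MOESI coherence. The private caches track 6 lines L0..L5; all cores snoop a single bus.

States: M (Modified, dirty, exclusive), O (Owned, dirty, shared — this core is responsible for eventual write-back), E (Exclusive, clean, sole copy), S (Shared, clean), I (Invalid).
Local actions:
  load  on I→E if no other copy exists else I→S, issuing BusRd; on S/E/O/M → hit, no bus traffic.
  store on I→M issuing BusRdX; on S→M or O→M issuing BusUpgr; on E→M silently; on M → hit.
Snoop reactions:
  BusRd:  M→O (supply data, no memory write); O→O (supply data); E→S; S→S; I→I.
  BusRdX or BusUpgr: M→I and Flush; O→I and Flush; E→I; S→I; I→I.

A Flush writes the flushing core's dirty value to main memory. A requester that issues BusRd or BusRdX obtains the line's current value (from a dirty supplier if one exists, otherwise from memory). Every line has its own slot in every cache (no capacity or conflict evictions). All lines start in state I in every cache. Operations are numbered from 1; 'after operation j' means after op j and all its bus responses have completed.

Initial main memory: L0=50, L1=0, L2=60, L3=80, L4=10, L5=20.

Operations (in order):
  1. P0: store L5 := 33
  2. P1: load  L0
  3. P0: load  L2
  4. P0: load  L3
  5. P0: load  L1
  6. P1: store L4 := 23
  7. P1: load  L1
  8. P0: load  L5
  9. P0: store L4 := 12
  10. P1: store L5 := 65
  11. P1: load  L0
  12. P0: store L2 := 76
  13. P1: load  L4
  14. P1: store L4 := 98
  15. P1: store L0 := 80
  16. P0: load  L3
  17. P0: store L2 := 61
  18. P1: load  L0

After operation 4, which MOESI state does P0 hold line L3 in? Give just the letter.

state = E

  op1 P0: store L5 := 33 → M/I on L5; bus BusRdX; mem=20
  op2 P1: load  L0 → I/E on L0; bus BusRd; mem=50
  op3 P0: load  L2 → E/I on L2; bus BusRd; mem=60
  op4 P0: load  L3 → E/I on L3; bus BusRd; mem=80
  op5 P0: load  L1 → E/I on L1; bus BusRd; mem=0
  op6 P1: store L4 := 23 → I/M on L4; bus BusRdX; mem=10
  op7 P1: load  L1 → S/S on L1; bus BusRd; mem=0
  op8 P0: load  L5 → M/I on L5; bus (none); mem=20
  op9 P0: store L4 := 12 → M/I on L4; bus BusRdX Flush; mem=23
  op10 P1: store L5 := 65 → I/M on L5; bus BusRdX Flush; mem=33
  op11 P1: load  L0 → I/E on L0; bus (none); mem=50
  op12 P0: store L2 := 76 → M/I on L2; bus (none); mem=60
  op13 P1: load  L4 → O/S on L4; bus BusRd; mem=23
  op14 P1: store L4 := 98 → I/M on L4; bus BusUpgr Flush; mem=12
  op15 P1: store L0 := 80 → I/M on L0; bus (none); mem=50
  op16 P0: load  L3 → E/I on L3; bus (none); mem=80
  op17 P0: store L2 := 61 → M/I on L2; bus (none); mem=60
  op18 P1: load  L0 → I/M on L0; bus (none); mem=50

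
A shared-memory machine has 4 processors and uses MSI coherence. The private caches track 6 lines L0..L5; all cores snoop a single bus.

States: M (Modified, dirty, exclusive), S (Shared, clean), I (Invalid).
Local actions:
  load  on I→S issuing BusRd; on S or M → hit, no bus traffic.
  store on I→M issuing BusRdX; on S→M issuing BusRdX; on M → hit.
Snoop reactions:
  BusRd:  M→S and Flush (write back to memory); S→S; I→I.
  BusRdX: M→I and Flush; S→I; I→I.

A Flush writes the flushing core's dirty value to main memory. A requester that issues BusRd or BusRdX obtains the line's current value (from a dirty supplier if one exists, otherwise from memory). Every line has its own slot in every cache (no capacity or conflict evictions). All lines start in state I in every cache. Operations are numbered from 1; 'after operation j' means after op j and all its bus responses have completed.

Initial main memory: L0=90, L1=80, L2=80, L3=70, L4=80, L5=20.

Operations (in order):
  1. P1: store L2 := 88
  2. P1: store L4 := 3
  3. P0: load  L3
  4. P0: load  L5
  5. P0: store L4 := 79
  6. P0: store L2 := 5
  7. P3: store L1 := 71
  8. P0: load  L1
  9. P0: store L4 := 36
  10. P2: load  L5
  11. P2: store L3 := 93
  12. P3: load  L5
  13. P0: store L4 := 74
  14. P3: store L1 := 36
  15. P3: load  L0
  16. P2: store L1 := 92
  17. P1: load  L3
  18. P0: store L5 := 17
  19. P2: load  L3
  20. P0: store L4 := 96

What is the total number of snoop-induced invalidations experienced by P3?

invalidations = 2

  op1 P1: store L2 := 88 → I/M/I/I on L2; bus BusRdX; mem=80
  op2 P1: store L4 := 3 → I/M/I/I on L4; bus BusRdX; mem=80
  op3 P0: load  L3 → S/I/I/I on L3; bus BusRd; mem=70
  op4 P0: load  L5 → S/I/I/I on L5; bus BusRd; mem=20
  op5 P0: store L4 := 79 → M/I/I/I on L4; bus BusRdX Flush; mem=3
  op6 P0: store L2 := 5 → M/I/I/I on L2; bus BusRdX Flush; mem=88
  op7 P3: store L1 := 71 → I/I/I/M on L1; bus BusRdX; mem=80
  op8 P0: load  L1 → S/I/I/S on L1; bus BusRd Flush; mem=71
  op9 P0: store L4 := 36 → M/I/I/I on L4; bus (none); mem=3
  op10 P2: load  L5 → S/I/S/I on L5; bus BusRd; mem=20
  op11 P2: store L3 := 93 → I/I/M/I on L3; bus BusRdX; mem=70
  op12 P3: load  L5 → S/I/S/S on L5; bus BusRd; mem=20
  op13 P0: store L4 := 74 → M/I/I/I on L4; bus (none); mem=3
  op14 P3: store L1 := 36 → I/I/I/M on L1; bus BusRdX; mem=71
  op15 P3: load  L0 → I/I/I/S on L0; bus BusRd; mem=90
  op16 P2: store L1 := 92 → I/I/M/I on L1; bus BusRdX Flush; mem=36
  op17 P1: load  L3 → I/S/S/I on L3; bus BusRd Flush; mem=93
  op18 P0: store L5 := 17 → M/I/I/I on L5; bus BusRdX; mem=20
  op19 P2: load  L3 → I/S/S/I on L3; bus (none); mem=93
  op20 P0: store L4 := 96 → M/I/I/I on L4; bus (none); mem=3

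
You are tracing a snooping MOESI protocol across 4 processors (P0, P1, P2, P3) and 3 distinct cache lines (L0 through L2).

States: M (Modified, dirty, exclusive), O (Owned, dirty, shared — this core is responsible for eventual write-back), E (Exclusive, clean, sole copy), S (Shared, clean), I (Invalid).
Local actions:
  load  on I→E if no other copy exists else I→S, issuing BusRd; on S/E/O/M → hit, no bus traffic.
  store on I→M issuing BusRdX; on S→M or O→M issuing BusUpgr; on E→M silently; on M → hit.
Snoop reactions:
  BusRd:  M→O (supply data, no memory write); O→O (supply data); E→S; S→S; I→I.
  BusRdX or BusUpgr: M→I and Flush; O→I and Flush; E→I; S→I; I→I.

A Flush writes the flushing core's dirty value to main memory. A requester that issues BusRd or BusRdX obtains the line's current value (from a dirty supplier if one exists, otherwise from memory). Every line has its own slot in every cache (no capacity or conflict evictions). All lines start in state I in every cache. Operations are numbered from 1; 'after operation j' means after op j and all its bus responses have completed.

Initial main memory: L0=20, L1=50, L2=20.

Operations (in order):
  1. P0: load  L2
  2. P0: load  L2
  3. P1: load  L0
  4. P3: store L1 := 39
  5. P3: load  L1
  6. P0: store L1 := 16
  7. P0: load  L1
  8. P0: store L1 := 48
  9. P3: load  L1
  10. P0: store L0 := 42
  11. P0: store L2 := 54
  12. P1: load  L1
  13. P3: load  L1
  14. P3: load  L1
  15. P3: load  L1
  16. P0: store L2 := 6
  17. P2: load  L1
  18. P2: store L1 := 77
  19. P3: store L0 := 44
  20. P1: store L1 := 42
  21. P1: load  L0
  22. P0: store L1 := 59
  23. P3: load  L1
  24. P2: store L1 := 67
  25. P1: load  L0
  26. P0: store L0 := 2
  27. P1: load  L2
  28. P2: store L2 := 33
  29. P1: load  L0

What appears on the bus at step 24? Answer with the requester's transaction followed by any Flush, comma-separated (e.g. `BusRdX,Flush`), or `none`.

bus = BusRdX,Flush

[1] P0: load  L2 | P0:E(20), P1:I, P2:I, P3:I | bus: BusRd
[2] P0: load  L2 | P0:E(20), P1:I, P2:I, P3:I | bus: none
[3] P1: load  L0 | P0:I, P1:E(20), P2:I, P3:I | bus: BusRd
[4] P3: store L1 := 39 | P0:I, P1:I, P2:I, P3:M(39) | bus: BusRdX
[5] P3: load  L1 | P0:I, P1:I, P2:I, P3:M(39) | bus: none
[6] P0: store L1 := 16 | P0:M(16), P1:I, P2:I, P3:I | bus: BusRdX,Flush
[7] P0: load  L1 | P0:M(16), P1:I, P2:I, P3:I | bus: none
[8] P0: store L1 := 48 | P0:M(48), P1:I, P2:I, P3:I | bus: none
[9] P3: load  L1 | P0:O(48), P1:I, P2:I, P3:S(48) | bus: BusRd
[10] P0: store L0 := 42 | P0:M(42), P1:I, P2:I, P3:I | bus: BusRdX
[11] P0: store L2 := 54 | P0:M(54), P1:I, P2:I, P3:I | bus: none
[12] P1: load  L1 | P0:O(48), P1:S(48), P2:I, P3:S(48) | bus: BusRd
[13] P3: load  L1 | P0:O(48), P1:S(48), P2:I, P3:S(48) | bus: none
[14] P3: load  L1 | P0:O(48), P1:S(48), P2:I, P3:S(48) | bus: none
[15] P3: load  L1 | P0:O(48), P1:S(48), P2:I, P3:S(48) | bus: none
[16] P0: store L2 := 6 | P0:M(6), P1:I, P2:I, P3:I | bus: none
[17] P2: load  L1 | P0:O(48), P1:S(48), P2:S(48), P3:S(48) | bus: BusRd
[18] P2: store L1 := 77 | P0:I, P1:I, P2:M(77), P3:I | bus: BusUpgr,Flush
[19] P3: store L0 := 44 | P0:I, P1:I, P2:I, P3:M(44) | bus: BusRdX,Flush
[20] P1: store L1 := 42 | P0:I, P1:M(42), P2:I, P3:I | bus: BusRdX,Flush
[21] P1: load  L0 | P0:I, P1:S(44), P2:I, P3:O(44) | bus: BusRd
[22] P0: store L1 := 59 | P0:M(59), P1:I, P2:I, P3:I | bus: BusRdX,Flush
[23] P3: load  L1 | P0:O(59), P1:I, P2:I, P3:S(59) | bus: BusRd
[24] P2: store L1 := 67 | P0:I, P1:I, P2:M(67), P3:I | bus: BusRdX,Flush
[25] P1: load  L0 | P0:I, P1:S(44), P2:I, P3:O(44) | bus: none
[26] P0: store L0 := 2 | P0:M(2), P1:I, P2:I, P3:I | bus: BusRdX,Flush
[27] P1: load  L2 | P0:O(6), P1:S(6), P2:I, P3:I | bus: BusRd
[28] P2: store L2 := 33 | P0:I, P1:I, P2:M(33), P3:I | bus: BusRdX,Flush
[29] P1: load  L0 | P0:O(2), P1:S(2), P2:I, P3:I | bus: BusRd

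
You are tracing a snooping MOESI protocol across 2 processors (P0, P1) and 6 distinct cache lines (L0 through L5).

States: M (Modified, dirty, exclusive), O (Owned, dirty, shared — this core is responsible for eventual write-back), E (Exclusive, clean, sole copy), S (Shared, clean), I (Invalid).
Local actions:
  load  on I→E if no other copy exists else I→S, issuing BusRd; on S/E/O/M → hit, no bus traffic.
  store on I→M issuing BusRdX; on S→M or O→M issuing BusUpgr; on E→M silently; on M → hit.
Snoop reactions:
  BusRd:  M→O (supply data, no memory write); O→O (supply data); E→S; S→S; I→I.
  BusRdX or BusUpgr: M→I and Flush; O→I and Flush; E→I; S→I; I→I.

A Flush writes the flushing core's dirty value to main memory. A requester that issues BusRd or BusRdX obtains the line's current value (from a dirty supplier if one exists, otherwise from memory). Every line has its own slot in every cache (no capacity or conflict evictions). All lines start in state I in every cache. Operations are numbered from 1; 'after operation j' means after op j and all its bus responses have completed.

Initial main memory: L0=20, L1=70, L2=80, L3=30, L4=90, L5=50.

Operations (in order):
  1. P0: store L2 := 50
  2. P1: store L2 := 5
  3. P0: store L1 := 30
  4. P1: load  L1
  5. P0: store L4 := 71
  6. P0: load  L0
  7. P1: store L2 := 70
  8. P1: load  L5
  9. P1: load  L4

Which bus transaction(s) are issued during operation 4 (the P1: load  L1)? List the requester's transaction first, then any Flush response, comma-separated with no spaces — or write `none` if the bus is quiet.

bus = BusRd

  op1 P0: store L2 := 50 → M/I on L2; bus BusRdX; mem=80
  op2 P1: store L2 := 5 → I/M on L2; bus BusRdX Flush; mem=50
  op3 P0: store L1 := 30 → M/I on L1; bus BusRdX; mem=70
  op4 P1: load  L1 → O/S on L1; bus BusRd; mem=70
  op5 P0: store L4 := 71 → M/I on L4; bus BusRdX; mem=90
  op6 P0: load  L0 → E/I on L0; bus BusRd; mem=20
  op7 P1: store L2 := 70 → I/M on L2; bus (none); mem=50
  op8 P1: load  L5 → I/E on L5; bus BusRd; mem=50
  op9 P1: load  L4 → O/S on L4; bus BusRd; mem=90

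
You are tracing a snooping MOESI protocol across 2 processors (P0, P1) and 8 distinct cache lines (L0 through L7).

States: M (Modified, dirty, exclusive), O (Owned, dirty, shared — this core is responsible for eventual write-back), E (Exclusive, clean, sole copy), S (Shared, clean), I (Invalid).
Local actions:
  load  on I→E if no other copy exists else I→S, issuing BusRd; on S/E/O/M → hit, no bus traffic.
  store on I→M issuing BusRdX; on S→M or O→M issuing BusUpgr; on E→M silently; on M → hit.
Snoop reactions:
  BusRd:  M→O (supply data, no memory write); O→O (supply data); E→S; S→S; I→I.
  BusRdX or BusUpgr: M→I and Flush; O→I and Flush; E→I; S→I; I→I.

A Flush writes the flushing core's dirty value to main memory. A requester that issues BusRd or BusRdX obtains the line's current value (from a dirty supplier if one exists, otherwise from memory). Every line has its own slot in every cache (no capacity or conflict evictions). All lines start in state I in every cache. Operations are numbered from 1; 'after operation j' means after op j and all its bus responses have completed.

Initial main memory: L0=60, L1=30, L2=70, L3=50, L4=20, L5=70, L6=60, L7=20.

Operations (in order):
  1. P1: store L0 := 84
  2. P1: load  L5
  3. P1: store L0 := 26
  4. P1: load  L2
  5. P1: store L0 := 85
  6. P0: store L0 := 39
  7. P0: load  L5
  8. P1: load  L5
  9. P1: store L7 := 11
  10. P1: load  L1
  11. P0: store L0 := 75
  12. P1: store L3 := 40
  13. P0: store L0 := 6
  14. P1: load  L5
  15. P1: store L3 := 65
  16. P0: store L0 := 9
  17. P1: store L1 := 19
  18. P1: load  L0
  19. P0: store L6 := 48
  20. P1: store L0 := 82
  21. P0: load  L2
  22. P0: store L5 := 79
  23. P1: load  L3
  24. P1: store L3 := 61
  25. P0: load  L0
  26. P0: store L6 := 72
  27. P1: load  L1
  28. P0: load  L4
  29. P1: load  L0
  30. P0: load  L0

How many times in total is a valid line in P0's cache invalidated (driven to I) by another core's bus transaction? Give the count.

invalidations = 1

1. P1: store L0 := 84  bus=[BusRdX]  L0: P0=I P1=M  mem[L0]=60
2. P1: load  L5  bus=[BusRd]  L5: P0=I P1=E  mem[L5]=70
3. P1: store L0 := 26  bus=[-]  L0: P0=I P1=M  mem[L0]=60
4. P1: load  L2  bus=[BusRd]  L2: P0=I P1=E  mem[L2]=70
5. P1: store L0 := 85  bus=[-]  L0: P0=I P1=M  mem[L0]=60
6. P0: store L0 := 39  bus=[BusRdX,Flush]  L0: P0=M P1=I  mem[L0]=85
7. P0: load  L5  bus=[BusRd]  L5: P0=S P1=S  mem[L5]=70
8. P1: load  L5  bus=[-]  L5: P0=S P1=S  mem[L5]=70
9. P1: store L7 := 11  bus=[BusRdX]  L7: P0=I P1=M  mem[L7]=20
10. P1: load  L1  bus=[BusRd]  L1: P0=I P1=E  mem[L1]=30
11. P0: store L0 := 75  bus=[-]  L0: P0=M P1=I  mem[L0]=85
12. P1: store L3 := 40  bus=[BusRdX]  L3: P0=I P1=M  mem[L3]=50
13. P0: store L0 := 6  bus=[-]  L0: P0=M P1=I  mem[L0]=85
14. P1: load  L5  bus=[-]  L5: P0=S P1=S  mem[L5]=70
15. P1: store L3 := 65  bus=[-]  L3: P0=I P1=M  mem[L3]=50
16. P0: store L0 := 9  bus=[-]  L0: P0=M P1=I  mem[L0]=85
17. P1: store L1 := 19  bus=[-]  L1: P0=I P1=M  mem[L1]=30
18. P1: load  L0  bus=[BusRd]  L0: P0=O P1=S  mem[L0]=85
19. P0: store L6 := 48  bus=[BusRdX]  L6: P0=M P1=I  mem[L6]=60
20. P1: store L0 := 82  bus=[BusUpgr,Flush]  L0: P0=I P1=M  mem[L0]=9
21. P0: load  L2  bus=[BusRd]  L2: P0=S P1=S  mem[L2]=70
22. P0: store L5 := 79  bus=[BusUpgr]  L5: P0=M P1=I  mem[L5]=70
23. P1: load  L3  bus=[-]  L3: P0=I P1=M  mem[L3]=50
24. P1: store L3 := 61  bus=[-]  L3: P0=I P1=M  mem[L3]=50
25. P0: load  L0  bus=[BusRd]  L0: P0=S P1=O  mem[L0]=9
26. P0: store L6 := 72  bus=[-]  L6: P0=M P1=I  mem[L6]=60
27. P1: load  L1  bus=[-]  L1: P0=I P1=M  mem[L1]=30
28. P0: load  L4  bus=[BusRd]  L4: P0=E P1=I  mem[L4]=20
29. P1: load  L0  bus=[-]  L0: P0=S P1=O  mem[L0]=9
30. P0: load  L0  bus=[-]  L0: P0=S P1=O  mem[L0]=9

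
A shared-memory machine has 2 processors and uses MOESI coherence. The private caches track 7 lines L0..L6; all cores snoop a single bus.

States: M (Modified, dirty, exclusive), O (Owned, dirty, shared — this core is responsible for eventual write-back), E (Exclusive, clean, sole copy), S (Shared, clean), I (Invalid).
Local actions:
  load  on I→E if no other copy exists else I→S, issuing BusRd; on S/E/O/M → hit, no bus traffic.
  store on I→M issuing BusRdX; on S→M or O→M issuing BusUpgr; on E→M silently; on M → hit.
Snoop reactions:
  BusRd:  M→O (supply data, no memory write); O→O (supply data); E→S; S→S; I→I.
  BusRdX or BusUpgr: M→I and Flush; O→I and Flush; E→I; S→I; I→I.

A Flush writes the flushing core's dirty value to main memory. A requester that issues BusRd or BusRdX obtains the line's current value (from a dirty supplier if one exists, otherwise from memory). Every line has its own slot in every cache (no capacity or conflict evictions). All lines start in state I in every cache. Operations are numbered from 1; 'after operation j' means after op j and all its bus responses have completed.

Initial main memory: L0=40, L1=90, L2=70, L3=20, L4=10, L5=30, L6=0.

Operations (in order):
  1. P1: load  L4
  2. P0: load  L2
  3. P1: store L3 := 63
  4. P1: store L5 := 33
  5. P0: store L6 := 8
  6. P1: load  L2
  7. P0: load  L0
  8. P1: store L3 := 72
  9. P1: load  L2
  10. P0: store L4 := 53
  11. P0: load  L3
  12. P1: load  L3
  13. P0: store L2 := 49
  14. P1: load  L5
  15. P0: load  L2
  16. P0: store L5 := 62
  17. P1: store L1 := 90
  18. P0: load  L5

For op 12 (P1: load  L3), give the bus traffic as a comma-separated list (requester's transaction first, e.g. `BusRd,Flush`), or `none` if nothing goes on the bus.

bus = none

  op1 P1: load  L4 → I/E on L4; bus BusRd; mem=10
  op2 P0: load  L2 → E/I on L2; bus BusRd; mem=70
  op3 P1: store L3 := 63 → I/M on L3; bus BusRdX; mem=20
  op4 P1: store L5 := 33 → I/M on L5; bus BusRdX; mem=30
  op5 P0: store L6 := 8 → M/I on L6; bus BusRdX; mem=0
  op6 P1: load  L2 → S/S on L2; bus BusRd; mem=70
  op7 P0: load  L0 → E/I on L0; bus BusRd; mem=40
  op8 P1: store L3 := 72 → I/M on L3; bus (none); mem=20
  op9 P1: load  L2 → S/S on L2; bus (none); mem=70
  op10 P0: store L4 := 53 → M/I on L4; bus BusRdX; mem=10
  op11 P0: load  L3 → S/O on L3; bus BusRd; mem=20
  op12 P1: load  L3 → S/O on L3; bus (none); mem=20
  op13 P0: store L2 := 49 → M/I on L2; bus BusUpgr; mem=70
  op14 P1: load  L5 → I/M on L5; bus (none); mem=30
  op15 P0: load  L2 → M/I on L2; bus (none); mem=70
  op16 P0: store L5 := 62 → M/I on L5; bus BusRdX Flush; mem=33
  op17 P1: store L1 := 90 → I/M on L1; bus BusRdX; mem=90
  op18 P0: load  L5 → M/I on L5; bus (none); mem=33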